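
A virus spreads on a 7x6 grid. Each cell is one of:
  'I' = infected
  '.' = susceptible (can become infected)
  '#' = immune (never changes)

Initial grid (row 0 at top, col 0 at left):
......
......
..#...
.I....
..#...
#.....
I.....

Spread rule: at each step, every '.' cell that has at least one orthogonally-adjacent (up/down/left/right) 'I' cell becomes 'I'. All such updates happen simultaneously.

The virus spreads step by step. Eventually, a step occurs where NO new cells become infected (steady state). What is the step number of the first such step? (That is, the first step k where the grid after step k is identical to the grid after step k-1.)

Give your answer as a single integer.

Step 0 (initial): 2 infected
Step 1: +5 new -> 7 infected
Step 2: +6 new -> 13 infected
Step 3: +8 new -> 21 infected
Step 4: +8 new -> 29 infected
Step 5: +6 new -> 35 infected
Step 6: +3 new -> 38 infected
Step 7: +1 new -> 39 infected
Step 8: +0 new -> 39 infected

Answer: 8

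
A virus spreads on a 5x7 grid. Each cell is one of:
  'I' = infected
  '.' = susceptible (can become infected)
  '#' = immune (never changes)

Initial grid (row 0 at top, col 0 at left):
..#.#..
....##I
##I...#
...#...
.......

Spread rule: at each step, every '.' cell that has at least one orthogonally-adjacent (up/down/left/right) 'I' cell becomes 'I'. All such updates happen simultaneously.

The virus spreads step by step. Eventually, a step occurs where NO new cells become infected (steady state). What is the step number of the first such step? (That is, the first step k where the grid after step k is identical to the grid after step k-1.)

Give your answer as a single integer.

Step 0 (initial): 2 infected
Step 1: +4 new -> 6 infected
Step 2: +6 new -> 12 infected
Step 3: +8 new -> 20 infected
Step 4: +4 new -> 24 infected
Step 5: +2 new -> 26 infected
Step 6: +1 new -> 27 infected
Step 7: +0 new -> 27 infected

Answer: 7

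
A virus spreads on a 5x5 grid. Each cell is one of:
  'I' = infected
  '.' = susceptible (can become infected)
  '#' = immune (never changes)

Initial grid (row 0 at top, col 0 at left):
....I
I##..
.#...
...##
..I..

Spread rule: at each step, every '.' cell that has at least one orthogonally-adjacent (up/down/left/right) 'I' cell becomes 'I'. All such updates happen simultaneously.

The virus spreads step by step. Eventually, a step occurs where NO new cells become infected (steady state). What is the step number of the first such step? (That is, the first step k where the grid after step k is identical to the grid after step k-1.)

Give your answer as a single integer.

Step 0 (initial): 3 infected
Step 1: +7 new -> 10 infected
Step 2: +9 new -> 19 infected
Step 3: +1 new -> 20 infected
Step 4: +0 new -> 20 infected

Answer: 4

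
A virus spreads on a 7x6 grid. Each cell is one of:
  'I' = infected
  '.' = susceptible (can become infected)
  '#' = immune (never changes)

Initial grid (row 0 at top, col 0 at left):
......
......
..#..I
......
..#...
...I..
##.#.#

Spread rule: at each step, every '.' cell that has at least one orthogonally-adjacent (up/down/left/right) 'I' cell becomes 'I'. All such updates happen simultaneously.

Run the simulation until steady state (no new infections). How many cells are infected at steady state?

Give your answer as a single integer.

Step 0 (initial): 2 infected
Step 1: +6 new -> 8 infected
Step 2: +11 new -> 19 infected
Step 3: +5 new -> 24 infected
Step 4: +4 new -> 28 infected
Step 5: +4 new -> 32 infected
Step 6: +3 new -> 35 infected
Step 7: +1 new -> 36 infected
Step 8: +0 new -> 36 infected

Answer: 36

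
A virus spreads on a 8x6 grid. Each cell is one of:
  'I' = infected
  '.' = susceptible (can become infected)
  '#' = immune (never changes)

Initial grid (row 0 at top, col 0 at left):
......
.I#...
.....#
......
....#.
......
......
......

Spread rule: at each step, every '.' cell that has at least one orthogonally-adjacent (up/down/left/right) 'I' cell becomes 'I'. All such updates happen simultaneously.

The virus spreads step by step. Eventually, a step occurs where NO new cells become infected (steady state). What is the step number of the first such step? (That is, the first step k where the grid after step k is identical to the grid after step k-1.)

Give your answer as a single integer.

Step 0 (initial): 1 infected
Step 1: +3 new -> 4 infected
Step 2: +5 new -> 9 infected
Step 3: +5 new -> 14 infected
Step 4: +7 new -> 21 infected
Step 5: +7 new -> 28 infected
Step 6: +6 new -> 34 infected
Step 7: +5 new -> 39 infected
Step 8: +3 new -> 42 infected
Step 9: +2 new -> 44 infected
Step 10: +1 new -> 45 infected
Step 11: +0 new -> 45 infected

Answer: 11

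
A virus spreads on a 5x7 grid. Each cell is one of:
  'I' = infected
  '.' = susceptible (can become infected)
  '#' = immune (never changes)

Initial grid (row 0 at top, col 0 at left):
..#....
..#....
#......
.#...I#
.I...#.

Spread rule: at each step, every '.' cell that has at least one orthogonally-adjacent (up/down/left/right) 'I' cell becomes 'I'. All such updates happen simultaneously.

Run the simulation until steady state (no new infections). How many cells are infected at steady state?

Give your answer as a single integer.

Answer: 28

Derivation:
Step 0 (initial): 2 infected
Step 1: +4 new -> 6 infected
Step 2: +8 new -> 14 infected
Step 3: +5 new -> 19 infected
Step 4: +4 new -> 23 infected
Step 5: +2 new -> 25 infected
Step 6: +2 new -> 27 infected
Step 7: +1 new -> 28 infected
Step 8: +0 new -> 28 infected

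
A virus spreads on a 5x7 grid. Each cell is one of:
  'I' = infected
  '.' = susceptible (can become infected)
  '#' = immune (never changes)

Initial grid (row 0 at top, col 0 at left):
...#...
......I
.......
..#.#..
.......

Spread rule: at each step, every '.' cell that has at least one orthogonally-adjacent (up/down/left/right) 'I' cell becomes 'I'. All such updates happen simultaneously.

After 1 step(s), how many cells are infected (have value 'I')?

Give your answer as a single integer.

Step 0 (initial): 1 infected
Step 1: +3 new -> 4 infected

Answer: 4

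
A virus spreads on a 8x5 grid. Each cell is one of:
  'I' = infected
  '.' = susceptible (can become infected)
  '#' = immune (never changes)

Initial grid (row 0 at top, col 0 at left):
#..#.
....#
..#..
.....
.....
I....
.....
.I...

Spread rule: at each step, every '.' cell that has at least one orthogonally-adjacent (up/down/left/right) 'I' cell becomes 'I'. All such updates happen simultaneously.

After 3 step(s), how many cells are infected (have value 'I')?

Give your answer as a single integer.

Answer: 19

Derivation:
Step 0 (initial): 2 infected
Step 1: +6 new -> 8 infected
Step 2: +5 new -> 13 infected
Step 3: +6 new -> 19 infected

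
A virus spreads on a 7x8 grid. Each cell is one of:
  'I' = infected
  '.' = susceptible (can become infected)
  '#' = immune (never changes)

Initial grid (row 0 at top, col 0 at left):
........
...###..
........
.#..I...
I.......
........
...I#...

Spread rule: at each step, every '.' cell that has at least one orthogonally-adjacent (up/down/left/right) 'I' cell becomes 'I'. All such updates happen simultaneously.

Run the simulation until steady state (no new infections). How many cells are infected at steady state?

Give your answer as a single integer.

Answer: 51

Derivation:
Step 0 (initial): 3 infected
Step 1: +9 new -> 12 infected
Step 2: +13 new -> 25 infected
Step 3: +7 new -> 32 infected
Step 4: +8 new -> 40 infected
Step 5: +6 new -> 46 infected
Step 6: +4 new -> 50 infected
Step 7: +1 new -> 51 infected
Step 8: +0 new -> 51 infected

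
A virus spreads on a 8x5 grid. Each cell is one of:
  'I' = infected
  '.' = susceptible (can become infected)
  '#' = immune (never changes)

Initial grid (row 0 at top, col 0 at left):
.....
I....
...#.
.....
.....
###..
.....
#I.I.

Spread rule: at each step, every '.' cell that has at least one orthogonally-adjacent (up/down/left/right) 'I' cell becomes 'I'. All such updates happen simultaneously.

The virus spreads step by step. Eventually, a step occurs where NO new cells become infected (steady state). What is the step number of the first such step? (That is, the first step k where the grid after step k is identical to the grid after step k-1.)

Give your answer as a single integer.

Step 0 (initial): 3 infected
Step 1: +7 new -> 10 infected
Step 2: +8 new -> 18 infected
Step 3: +7 new -> 25 infected
Step 4: +7 new -> 32 infected
Step 5: +3 new -> 35 infected
Step 6: +0 new -> 35 infected

Answer: 6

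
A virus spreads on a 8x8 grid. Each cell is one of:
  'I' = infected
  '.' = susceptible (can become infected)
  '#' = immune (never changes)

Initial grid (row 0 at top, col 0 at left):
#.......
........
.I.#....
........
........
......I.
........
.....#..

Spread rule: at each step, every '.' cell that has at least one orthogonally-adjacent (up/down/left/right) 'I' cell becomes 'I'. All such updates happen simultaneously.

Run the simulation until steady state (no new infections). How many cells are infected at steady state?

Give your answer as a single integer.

Answer: 61

Derivation:
Step 0 (initial): 2 infected
Step 1: +8 new -> 10 infected
Step 2: +13 new -> 23 infected
Step 3: +13 new -> 36 infected
Step 4: +12 new -> 48 infected
Step 5: +9 new -> 57 infected
Step 6: +4 new -> 61 infected
Step 7: +0 new -> 61 infected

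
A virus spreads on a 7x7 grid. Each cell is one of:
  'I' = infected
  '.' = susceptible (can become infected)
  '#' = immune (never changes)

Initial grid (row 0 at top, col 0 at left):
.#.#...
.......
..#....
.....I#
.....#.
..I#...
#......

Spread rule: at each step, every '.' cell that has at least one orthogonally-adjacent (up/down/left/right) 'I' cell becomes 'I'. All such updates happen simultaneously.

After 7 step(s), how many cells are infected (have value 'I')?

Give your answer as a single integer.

Step 0 (initial): 2 infected
Step 1: +5 new -> 7 infected
Step 2: +11 new -> 18 infected
Step 3: +8 new -> 26 infected
Step 4: +7 new -> 33 infected
Step 5: +5 new -> 38 infected
Step 6: +3 new -> 41 infected
Step 7: +1 new -> 42 infected

Answer: 42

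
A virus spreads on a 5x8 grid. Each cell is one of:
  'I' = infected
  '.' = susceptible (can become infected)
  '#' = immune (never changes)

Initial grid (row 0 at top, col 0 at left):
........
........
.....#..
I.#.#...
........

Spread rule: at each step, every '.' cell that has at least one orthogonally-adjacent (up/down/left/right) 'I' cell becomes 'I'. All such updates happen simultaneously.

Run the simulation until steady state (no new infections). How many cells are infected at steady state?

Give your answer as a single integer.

Answer: 37

Derivation:
Step 0 (initial): 1 infected
Step 1: +3 new -> 4 infected
Step 2: +3 new -> 7 infected
Step 3: +4 new -> 11 infected
Step 4: +4 new -> 15 infected
Step 5: +5 new -> 20 infected
Step 6: +3 new -> 23 infected
Step 7: +4 new -> 27 infected
Step 8: +4 new -> 31 infected
Step 9: +4 new -> 35 infected
Step 10: +2 new -> 37 infected
Step 11: +0 new -> 37 infected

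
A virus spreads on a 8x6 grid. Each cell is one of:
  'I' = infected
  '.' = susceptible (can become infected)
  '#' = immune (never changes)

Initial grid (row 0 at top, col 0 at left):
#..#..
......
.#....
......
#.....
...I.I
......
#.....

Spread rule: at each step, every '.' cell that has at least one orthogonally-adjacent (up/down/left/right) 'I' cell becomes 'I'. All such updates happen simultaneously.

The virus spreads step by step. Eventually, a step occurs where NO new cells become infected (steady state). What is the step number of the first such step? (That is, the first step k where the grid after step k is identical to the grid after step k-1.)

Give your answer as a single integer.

Step 0 (initial): 2 infected
Step 1: +6 new -> 8 infected
Step 2: +9 new -> 17 infected
Step 3: +9 new -> 26 infected
Step 4: +7 new -> 33 infected
Step 5: +4 new -> 37 infected
Step 6: +4 new -> 41 infected
Step 7: +2 new -> 43 infected
Step 8: +0 new -> 43 infected

Answer: 8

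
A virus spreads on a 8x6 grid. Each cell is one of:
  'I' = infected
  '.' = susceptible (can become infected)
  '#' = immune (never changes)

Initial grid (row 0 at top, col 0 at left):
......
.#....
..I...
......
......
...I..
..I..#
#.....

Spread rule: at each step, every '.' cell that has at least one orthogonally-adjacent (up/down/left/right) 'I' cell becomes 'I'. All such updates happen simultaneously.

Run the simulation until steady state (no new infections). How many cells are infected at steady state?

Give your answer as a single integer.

Answer: 45

Derivation:
Step 0 (initial): 3 infected
Step 1: +10 new -> 13 infected
Step 2: +14 new -> 27 infected
Step 3: +11 new -> 38 infected
Step 4: +6 new -> 44 infected
Step 5: +1 new -> 45 infected
Step 6: +0 new -> 45 infected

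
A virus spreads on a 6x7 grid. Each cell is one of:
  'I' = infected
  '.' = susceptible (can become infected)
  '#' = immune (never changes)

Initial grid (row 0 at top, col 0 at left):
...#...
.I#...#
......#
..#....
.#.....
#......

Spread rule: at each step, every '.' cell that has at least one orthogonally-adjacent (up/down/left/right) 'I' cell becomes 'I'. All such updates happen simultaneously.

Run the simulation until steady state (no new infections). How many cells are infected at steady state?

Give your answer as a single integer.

Step 0 (initial): 1 infected
Step 1: +3 new -> 4 infected
Step 2: +5 new -> 9 infected
Step 3: +2 new -> 11 infected
Step 4: +4 new -> 15 infected
Step 5: +4 new -> 19 infected
Step 6: +6 new -> 25 infected
Step 7: +5 new -> 30 infected
Step 8: +4 new -> 34 infected
Step 9: +1 new -> 35 infected
Step 10: +0 new -> 35 infected

Answer: 35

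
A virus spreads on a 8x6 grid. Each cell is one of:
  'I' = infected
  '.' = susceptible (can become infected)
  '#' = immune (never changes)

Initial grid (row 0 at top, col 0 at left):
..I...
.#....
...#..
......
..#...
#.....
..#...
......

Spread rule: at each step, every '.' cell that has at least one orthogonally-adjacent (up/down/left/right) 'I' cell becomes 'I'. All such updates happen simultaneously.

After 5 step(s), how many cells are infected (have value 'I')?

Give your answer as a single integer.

Step 0 (initial): 1 infected
Step 1: +3 new -> 4 infected
Step 2: +4 new -> 8 infected
Step 3: +5 new -> 13 infected
Step 4: +5 new -> 18 infected
Step 5: +5 new -> 23 infected

Answer: 23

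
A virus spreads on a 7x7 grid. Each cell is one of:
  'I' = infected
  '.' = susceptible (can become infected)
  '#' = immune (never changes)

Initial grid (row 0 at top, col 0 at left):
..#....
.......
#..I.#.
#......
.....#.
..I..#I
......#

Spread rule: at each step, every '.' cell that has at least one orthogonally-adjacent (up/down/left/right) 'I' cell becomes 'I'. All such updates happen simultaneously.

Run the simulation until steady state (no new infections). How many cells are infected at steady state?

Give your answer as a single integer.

Answer: 42

Derivation:
Step 0 (initial): 3 infected
Step 1: +9 new -> 12 infected
Step 2: +13 new -> 25 infected
Step 3: +10 new -> 35 infected
Step 4: +5 new -> 40 infected
Step 5: +2 new -> 42 infected
Step 6: +0 new -> 42 infected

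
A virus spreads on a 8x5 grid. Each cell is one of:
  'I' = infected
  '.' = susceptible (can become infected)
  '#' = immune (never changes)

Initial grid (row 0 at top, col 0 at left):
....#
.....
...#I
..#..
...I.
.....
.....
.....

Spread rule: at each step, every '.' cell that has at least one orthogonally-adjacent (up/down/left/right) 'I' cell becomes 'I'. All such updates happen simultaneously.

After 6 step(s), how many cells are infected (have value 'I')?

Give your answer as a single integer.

Answer: 37

Derivation:
Step 0 (initial): 2 infected
Step 1: +6 new -> 8 infected
Step 2: +5 new -> 13 infected
Step 3: +8 new -> 21 infected
Step 4: +9 new -> 30 infected
Step 5: +5 new -> 35 infected
Step 6: +2 new -> 37 infected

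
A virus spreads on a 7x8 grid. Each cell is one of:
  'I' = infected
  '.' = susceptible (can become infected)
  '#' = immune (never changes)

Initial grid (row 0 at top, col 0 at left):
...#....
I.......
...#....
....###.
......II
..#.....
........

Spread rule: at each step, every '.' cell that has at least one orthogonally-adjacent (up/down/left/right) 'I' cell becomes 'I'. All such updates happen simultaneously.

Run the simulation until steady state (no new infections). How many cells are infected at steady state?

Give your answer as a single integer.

Answer: 50

Derivation:
Step 0 (initial): 3 infected
Step 1: +7 new -> 10 infected
Step 2: +9 new -> 19 infected
Step 3: +10 new -> 29 infected
Step 4: +11 new -> 40 infected
Step 5: +7 new -> 47 infected
Step 6: +3 new -> 50 infected
Step 7: +0 new -> 50 infected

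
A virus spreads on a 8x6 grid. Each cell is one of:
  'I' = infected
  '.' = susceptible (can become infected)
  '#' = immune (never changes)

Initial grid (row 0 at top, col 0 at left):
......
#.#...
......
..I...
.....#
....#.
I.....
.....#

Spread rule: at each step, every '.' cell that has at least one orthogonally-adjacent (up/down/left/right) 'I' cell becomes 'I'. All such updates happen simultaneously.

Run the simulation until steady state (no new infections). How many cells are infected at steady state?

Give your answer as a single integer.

Step 0 (initial): 2 infected
Step 1: +7 new -> 9 infected
Step 2: +11 new -> 20 infected
Step 3: +9 new -> 29 infected
Step 4: +6 new -> 35 infected
Step 5: +6 new -> 41 infected
Step 6: +2 new -> 43 infected
Step 7: +0 new -> 43 infected

Answer: 43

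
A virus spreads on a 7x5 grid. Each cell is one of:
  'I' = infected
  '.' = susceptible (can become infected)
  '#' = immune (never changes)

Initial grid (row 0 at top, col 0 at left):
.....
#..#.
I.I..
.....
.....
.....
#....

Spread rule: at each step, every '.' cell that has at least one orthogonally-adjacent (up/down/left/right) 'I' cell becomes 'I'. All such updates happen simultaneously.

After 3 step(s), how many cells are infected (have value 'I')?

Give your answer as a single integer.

Answer: 22

Derivation:
Step 0 (initial): 2 infected
Step 1: +5 new -> 7 infected
Step 2: +7 new -> 14 infected
Step 3: +8 new -> 22 infected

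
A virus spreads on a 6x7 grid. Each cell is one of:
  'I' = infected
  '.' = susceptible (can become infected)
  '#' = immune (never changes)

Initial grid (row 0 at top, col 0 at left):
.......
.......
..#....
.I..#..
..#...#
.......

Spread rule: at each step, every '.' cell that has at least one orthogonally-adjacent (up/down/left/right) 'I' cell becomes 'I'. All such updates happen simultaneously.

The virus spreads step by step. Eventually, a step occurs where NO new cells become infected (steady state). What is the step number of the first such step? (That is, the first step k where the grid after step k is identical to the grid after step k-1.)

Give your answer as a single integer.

Step 0 (initial): 1 infected
Step 1: +4 new -> 5 infected
Step 2: +5 new -> 10 infected
Step 3: +7 new -> 17 infected
Step 4: +6 new -> 23 infected
Step 5: +5 new -> 28 infected
Step 6: +5 new -> 33 infected
Step 7: +4 new -> 37 infected
Step 8: +1 new -> 38 infected
Step 9: +0 new -> 38 infected

Answer: 9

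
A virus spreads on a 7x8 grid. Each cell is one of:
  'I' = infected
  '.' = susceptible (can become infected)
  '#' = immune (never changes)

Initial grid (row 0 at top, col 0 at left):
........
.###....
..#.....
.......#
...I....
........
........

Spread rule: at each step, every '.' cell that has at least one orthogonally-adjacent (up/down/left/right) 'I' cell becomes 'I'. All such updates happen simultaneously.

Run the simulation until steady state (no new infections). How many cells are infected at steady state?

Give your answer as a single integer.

Answer: 51

Derivation:
Step 0 (initial): 1 infected
Step 1: +4 new -> 5 infected
Step 2: +8 new -> 13 infected
Step 3: +9 new -> 22 infected
Step 4: +10 new -> 32 infected
Step 5: +7 new -> 39 infected
Step 6: +6 new -> 45 infected
Step 7: +4 new -> 49 infected
Step 8: +2 new -> 51 infected
Step 9: +0 new -> 51 infected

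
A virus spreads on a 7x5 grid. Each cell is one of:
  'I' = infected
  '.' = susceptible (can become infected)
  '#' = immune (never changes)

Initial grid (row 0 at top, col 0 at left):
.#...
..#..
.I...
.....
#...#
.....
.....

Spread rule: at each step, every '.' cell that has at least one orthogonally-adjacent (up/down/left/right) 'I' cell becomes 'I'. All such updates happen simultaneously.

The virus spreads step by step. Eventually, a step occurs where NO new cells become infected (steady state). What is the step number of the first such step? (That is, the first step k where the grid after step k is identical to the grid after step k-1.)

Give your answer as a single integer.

Step 0 (initial): 1 infected
Step 1: +4 new -> 5 infected
Step 2: +5 new -> 10 infected
Step 3: +6 new -> 16 infected
Step 4: +7 new -> 23 infected
Step 5: +5 new -> 28 infected
Step 6: +2 new -> 30 infected
Step 7: +1 new -> 31 infected
Step 8: +0 new -> 31 infected

Answer: 8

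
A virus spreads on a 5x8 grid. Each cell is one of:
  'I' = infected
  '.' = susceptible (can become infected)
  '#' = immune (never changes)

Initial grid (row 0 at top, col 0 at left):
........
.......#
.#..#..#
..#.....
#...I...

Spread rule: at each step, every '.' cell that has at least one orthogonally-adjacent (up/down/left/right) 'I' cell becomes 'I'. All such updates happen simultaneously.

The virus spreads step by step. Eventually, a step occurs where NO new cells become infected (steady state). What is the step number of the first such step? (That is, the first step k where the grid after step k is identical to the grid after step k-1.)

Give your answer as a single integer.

Step 0 (initial): 1 infected
Step 1: +3 new -> 4 infected
Step 2: +4 new -> 8 infected
Step 3: +5 new -> 13 infected
Step 4: +6 new -> 19 infected
Step 5: +6 new -> 25 infected
Step 6: +5 new -> 30 infected
Step 7: +3 new -> 33 infected
Step 8: +1 new -> 34 infected
Step 9: +0 new -> 34 infected

Answer: 9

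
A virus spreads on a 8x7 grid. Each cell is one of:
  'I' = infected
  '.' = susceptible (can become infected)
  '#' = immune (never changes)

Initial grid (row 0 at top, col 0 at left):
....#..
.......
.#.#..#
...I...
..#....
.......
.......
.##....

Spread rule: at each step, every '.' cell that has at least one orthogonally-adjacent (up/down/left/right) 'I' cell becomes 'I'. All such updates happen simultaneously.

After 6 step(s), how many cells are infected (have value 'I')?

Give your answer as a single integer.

Step 0 (initial): 1 infected
Step 1: +3 new -> 4 infected
Step 2: +6 new -> 10 infected
Step 3: +10 new -> 20 infected
Step 4: +12 new -> 32 infected
Step 5: +10 new -> 42 infected
Step 6: +5 new -> 47 infected

Answer: 47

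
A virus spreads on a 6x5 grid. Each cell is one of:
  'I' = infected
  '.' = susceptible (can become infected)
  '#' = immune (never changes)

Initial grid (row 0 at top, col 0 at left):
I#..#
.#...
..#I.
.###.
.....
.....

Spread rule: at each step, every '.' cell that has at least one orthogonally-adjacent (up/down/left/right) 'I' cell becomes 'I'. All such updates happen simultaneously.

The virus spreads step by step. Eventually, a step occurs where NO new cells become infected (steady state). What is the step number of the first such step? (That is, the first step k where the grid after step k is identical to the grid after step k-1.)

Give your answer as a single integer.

Answer: 7

Derivation:
Step 0 (initial): 2 infected
Step 1: +3 new -> 5 infected
Step 2: +5 new -> 10 infected
Step 3: +4 new -> 14 infected
Step 4: +3 new -> 17 infected
Step 5: +4 new -> 21 infected
Step 6: +2 new -> 23 infected
Step 7: +0 new -> 23 infected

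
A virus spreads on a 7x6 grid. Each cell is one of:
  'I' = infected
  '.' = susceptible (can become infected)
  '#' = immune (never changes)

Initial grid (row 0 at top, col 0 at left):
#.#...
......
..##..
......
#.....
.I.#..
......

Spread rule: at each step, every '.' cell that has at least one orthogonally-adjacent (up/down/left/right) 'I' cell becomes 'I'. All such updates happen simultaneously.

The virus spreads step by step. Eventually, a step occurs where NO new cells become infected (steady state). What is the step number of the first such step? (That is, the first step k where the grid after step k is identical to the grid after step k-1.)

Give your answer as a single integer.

Step 0 (initial): 1 infected
Step 1: +4 new -> 5 infected
Step 2: +4 new -> 9 infected
Step 3: +5 new -> 14 infected
Step 4: +5 new -> 19 infected
Step 5: +7 new -> 26 infected
Step 6: +4 new -> 30 infected
Step 7: +3 new -> 33 infected
Step 8: +2 new -> 35 infected
Step 9: +1 new -> 36 infected
Step 10: +0 new -> 36 infected

Answer: 10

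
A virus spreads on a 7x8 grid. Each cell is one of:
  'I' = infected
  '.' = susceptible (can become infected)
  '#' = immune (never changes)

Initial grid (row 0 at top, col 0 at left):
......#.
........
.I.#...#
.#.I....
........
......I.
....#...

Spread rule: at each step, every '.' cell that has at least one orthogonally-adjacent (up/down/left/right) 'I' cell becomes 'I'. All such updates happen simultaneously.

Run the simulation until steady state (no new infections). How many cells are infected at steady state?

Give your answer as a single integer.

Answer: 51

Derivation:
Step 0 (initial): 3 infected
Step 1: +10 new -> 13 infected
Step 2: +15 new -> 28 infected
Step 3: +11 new -> 39 infected
Step 4: +7 new -> 46 infected
Step 5: +4 new -> 50 infected
Step 6: +1 new -> 51 infected
Step 7: +0 new -> 51 infected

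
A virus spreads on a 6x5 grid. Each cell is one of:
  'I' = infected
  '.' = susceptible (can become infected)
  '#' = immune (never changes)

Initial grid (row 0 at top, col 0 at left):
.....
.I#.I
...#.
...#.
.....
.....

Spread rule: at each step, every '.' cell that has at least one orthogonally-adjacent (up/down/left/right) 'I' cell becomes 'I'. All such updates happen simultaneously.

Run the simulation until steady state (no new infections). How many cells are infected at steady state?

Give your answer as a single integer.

Step 0 (initial): 2 infected
Step 1: +6 new -> 8 infected
Step 2: +7 new -> 15 infected
Step 3: +4 new -> 19 infected
Step 4: +5 new -> 24 infected
Step 5: +3 new -> 27 infected
Step 6: +0 new -> 27 infected

Answer: 27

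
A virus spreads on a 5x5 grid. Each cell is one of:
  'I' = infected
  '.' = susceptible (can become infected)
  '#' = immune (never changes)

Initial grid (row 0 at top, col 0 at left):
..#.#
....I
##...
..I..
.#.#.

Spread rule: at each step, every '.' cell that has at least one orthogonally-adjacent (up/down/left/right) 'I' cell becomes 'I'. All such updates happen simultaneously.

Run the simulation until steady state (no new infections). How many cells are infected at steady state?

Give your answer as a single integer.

Answer: 19

Derivation:
Step 0 (initial): 2 infected
Step 1: +6 new -> 8 infected
Step 2: +5 new -> 13 infected
Step 3: +3 new -> 16 infected
Step 4: +2 new -> 18 infected
Step 5: +1 new -> 19 infected
Step 6: +0 new -> 19 infected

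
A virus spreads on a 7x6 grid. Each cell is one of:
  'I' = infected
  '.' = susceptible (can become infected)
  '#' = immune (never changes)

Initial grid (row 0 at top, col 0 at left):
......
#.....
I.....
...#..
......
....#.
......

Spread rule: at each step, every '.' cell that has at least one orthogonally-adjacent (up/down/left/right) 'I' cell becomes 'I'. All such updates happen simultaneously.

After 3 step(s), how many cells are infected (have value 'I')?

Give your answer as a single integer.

Step 0 (initial): 1 infected
Step 1: +2 new -> 3 infected
Step 2: +4 new -> 7 infected
Step 3: +6 new -> 13 infected

Answer: 13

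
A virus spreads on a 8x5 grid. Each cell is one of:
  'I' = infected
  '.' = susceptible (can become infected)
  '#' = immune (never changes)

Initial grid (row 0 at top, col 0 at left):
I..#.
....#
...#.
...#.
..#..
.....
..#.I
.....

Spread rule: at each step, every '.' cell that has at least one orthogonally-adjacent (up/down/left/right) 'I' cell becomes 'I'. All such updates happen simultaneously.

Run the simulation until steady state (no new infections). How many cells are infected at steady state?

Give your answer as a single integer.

Step 0 (initial): 2 infected
Step 1: +5 new -> 7 infected
Step 2: +6 new -> 13 infected
Step 3: +7 new -> 20 infected
Step 4: +7 new -> 27 infected
Step 5: +5 new -> 32 infected
Step 6: +1 new -> 33 infected
Step 7: +0 new -> 33 infected

Answer: 33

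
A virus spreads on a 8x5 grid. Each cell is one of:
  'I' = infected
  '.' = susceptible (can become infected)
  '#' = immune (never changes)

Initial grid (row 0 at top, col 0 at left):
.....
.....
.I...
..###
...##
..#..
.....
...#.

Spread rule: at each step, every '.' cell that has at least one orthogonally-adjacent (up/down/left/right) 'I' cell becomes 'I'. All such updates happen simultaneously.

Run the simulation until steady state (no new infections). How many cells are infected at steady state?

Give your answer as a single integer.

Step 0 (initial): 1 infected
Step 1: +4 new -> 5 infected
Step 2: +6 new -> 11 infected
Step 3: +7 new -> 18 infected
Step 4: +4 new -> 22 infected
Step 5: +4 new -> 26 infected
Step 6: +3 new -> 29 infected
Step 7: +2 new -> 31 infected
Step 8: +2 new -> 33 infected
Step 9: +0 new -> 33 infected

Answer: 33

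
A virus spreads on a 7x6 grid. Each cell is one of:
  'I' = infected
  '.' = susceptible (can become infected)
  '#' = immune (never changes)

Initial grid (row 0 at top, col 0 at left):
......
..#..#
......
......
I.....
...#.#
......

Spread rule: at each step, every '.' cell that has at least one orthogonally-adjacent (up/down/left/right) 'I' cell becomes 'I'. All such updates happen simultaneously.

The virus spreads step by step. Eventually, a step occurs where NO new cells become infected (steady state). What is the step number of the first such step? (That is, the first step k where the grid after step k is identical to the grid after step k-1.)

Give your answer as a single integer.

Answer: 10

Derivation:
Step 0 (initial): 1 infected
Step 1: +3 new -> 4 infected
Step 2: +5 new -> 9 infected
Step 3: +6 new -> 15 infected
Step 4: +6 new -> 21 infected
Step 5: +6 new -> 27 infected
Step 6: +5 new -> 32 infected
Step 7: +4 new -> 36 infected
Step 8: +1 new -> 37 infected
Step 9: +1 new -> 38 infected
Step 10: +0 new -> 38 infected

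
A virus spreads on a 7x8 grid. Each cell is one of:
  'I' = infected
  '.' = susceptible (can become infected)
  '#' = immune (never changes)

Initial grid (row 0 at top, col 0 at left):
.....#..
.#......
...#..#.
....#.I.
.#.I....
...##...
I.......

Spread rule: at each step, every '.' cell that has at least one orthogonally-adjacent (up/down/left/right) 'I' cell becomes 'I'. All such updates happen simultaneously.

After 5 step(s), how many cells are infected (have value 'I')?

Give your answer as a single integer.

Step 0 (initial): 3 infected
Step 1: +8 new -> 11 infected
Step 2: +10 new -> 21 infected
Step 3: +10 new -> 31 infected
Step 4: +9 new -> 40 infected
Step 5: +5 new -> 45 infected

Answer: 45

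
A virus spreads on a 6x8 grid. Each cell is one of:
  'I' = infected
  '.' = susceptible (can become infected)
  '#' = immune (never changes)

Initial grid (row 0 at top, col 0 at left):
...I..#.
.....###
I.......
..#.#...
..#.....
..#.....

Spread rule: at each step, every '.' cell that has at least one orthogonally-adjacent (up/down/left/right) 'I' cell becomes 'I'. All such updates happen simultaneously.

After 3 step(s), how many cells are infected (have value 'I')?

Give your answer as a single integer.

Step 0 (initial): 2 infected
Step 1: +6 new -> 8 infected
Step 2: +10 new -> 18 infected
Step 3: +4 new -> 22 infected

Answer: 22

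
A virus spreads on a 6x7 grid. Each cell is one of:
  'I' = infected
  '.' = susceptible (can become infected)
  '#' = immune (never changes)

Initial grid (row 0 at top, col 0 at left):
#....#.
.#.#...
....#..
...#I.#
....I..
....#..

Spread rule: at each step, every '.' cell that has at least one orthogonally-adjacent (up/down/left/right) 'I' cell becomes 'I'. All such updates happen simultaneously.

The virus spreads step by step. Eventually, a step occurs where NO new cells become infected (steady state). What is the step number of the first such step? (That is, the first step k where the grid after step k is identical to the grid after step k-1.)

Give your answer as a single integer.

Answer: 8

Derivation:
Step 0 (initial): 2 infected
Step 1: +3 new -> 5 infected
Step 2: +5 new -> 10 infected
Step 3: +6 new -> 16 infected
Step 4: +6 new -> 22 infected
Step 5: +7 new -> 29 infected
Step 6: +3 new -> 32 infected
Step 7: +2 new -> 34 infected
Step 8: +0 new -> 34 infected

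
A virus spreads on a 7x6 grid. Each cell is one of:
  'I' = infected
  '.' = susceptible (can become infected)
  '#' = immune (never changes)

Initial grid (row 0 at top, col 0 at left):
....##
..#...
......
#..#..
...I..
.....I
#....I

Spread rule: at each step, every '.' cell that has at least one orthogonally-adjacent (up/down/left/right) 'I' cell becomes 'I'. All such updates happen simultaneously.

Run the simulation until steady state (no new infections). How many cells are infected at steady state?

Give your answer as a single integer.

Answer: 36

Derivation:
Step 0 (initial): 3 infected
Step 1: +6 new -> 9 infected
Step 2: +6 new -> 15 infected
Step 3: +7 new -> 22 infected
Step 4: +6 new -> 28 infected
Step 5: +3 new -> 31 infected
Step 6: +3 new -> 34 infected
Step 7: +2 new -> 36 infected
Step 8: +0 new -> 36 infected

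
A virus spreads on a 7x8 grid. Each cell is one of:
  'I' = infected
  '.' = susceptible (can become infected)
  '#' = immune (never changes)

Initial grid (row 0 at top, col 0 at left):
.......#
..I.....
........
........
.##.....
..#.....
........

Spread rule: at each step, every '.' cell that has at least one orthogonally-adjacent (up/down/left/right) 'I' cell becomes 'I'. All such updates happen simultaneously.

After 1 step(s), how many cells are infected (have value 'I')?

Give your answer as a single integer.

Step 0 (initial): 1 infected
Step 1: +4 new -> 5 infected

Answer: 5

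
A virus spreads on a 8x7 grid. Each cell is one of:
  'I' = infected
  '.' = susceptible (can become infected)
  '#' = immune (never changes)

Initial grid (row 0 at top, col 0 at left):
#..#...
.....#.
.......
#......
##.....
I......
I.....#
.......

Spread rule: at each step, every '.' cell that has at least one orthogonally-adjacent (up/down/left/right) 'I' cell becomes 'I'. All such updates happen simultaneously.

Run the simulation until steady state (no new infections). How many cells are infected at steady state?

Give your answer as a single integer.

Answer: 49

Derivation:
Step 0 (initial): 2 infected
Step 1: +3 new -> 5 infected
Step 2: +3 new -> 8 infected
Step 3: +4 new -> 12 infected
Step 4: +5 new -> 17 infected
Step 5: +7 new -> 24 infected
Step 6: +7 new -> 31 infected
Step 7: +8 new -> 39 infected
Step 8: +5 new -> 44 infected
Step 9: +2 new -> 46 infected
Step 10: +2 new -> 48 infected
Step 11: +1 new -> 49 infected
Step 12: +0 new -> 49 infected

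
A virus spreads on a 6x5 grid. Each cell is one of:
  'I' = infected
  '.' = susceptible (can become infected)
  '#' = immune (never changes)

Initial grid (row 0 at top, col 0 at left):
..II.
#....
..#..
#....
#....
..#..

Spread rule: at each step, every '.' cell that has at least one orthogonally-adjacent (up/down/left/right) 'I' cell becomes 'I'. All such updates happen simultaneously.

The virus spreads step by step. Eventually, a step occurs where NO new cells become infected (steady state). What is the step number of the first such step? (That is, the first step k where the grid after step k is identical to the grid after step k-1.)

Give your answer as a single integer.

Step 0 (initial): 2 infected
Step 1: +4 new -> 6 infected
Step 2: +4 new -> 10 infected
Step 3: +3 new -> 13 infected
Step 4: +5 new -> 18 infected
Step 5: +4 new -> 22 infected
Step 6: +2 new -> 24 infected
Step 7: +1 new -> 25 infected
Step 8: +0 new -> 25 infected

Answer: 8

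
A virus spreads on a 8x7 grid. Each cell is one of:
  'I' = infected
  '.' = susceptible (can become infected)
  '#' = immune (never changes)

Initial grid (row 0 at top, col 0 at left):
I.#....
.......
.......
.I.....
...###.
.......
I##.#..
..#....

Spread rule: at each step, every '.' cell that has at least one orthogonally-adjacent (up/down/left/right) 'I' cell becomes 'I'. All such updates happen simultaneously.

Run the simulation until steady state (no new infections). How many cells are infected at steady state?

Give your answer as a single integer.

Answer: 48

Derivation:
Step 0 (initial): 3 infected
Step 1: +8 new -> 11 infected
Step 2: +8 new -> 19 infected
Step 3: +4 new -> 23 infected
Step 4: +4 new -> 27 infected
Step 5: +6 new -> 33 infected
Step 6: +6 new -> 39 infected
Step 7: +5 new -> 44 infected
Step 8: +3 new -> 47 infected
Step 9: +1 new -> 48 infected
Step 10: +0 new -> 48 infected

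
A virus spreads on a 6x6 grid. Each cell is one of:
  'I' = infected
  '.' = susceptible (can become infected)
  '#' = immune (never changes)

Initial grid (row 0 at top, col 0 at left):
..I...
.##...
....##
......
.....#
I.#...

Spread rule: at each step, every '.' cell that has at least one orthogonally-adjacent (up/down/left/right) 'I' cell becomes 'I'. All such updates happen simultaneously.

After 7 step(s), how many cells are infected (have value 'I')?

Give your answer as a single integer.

Answer: 30

Derivation:
Step 0 (initial): 2 infected
Step 1: +4 new -> 6 infected
Step 2: +5 new -> 11 infected
Step 3: +7 new -> 18 infected
Step 4: +6 new -> 24 infected
Step 5: +3 new -> 27 infected
Step 6: +2 new -> 29 infected
Step 7: +1 new -> 30 infected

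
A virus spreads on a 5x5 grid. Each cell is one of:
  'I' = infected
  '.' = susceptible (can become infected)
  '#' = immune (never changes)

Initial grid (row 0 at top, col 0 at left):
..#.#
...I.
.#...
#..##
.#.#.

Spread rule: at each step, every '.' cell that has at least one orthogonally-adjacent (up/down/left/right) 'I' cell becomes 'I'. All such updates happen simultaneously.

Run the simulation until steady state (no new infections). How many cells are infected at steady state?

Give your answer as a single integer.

Step 0 (initial): 1 infected
Step 1: +4 new -> 5 infected
Step 2: +3 new -> 8 infected
Step 3: +3 new -> 11 infected
Step 4: +4 new -> 15 infected
Step 5: +0 new -> 15 infected

Answer: 15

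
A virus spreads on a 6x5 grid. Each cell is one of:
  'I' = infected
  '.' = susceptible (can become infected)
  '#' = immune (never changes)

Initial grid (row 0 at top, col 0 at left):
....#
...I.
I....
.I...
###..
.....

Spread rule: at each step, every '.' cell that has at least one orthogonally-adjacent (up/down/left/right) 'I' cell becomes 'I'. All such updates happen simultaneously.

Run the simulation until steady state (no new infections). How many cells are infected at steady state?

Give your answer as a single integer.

Step 0 (initial): 3 infected
Step 1: +8 new -> 11 infected
Step 2: +6 new -> 17 infected
Step 3: +3 new -> 20 infected
Step 4: +2 new -> 22 infected
Step 5: +2 new -> 24 infected
Step 6: +1 new -> 25 infected
Step 7: +1 new -> 26 infected
Step 8: +0 new -> 26 infected

Answer: 26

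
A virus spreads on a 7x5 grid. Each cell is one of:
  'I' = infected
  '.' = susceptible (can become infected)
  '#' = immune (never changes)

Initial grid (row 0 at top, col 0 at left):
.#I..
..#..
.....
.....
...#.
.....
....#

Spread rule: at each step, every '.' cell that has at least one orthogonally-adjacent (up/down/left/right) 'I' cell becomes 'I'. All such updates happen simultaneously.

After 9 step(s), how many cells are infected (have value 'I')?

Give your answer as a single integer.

Step 0 (initial): 1 infected
Step 1: +1 new -> 2 infected
Step 2: +2 new -> 4 infected
Step 3: +2 new -> 6 infected
Step 4: +3 new -> 9 infected
Step 5: +3 new -> 12 infected
Step 6: +5 new -> 17 infected
Step 7: +5 new -> 22 infected
Step 8: +5 new -> 27 infected
Step 9: +3 new -> 30 infected

Answer: 30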